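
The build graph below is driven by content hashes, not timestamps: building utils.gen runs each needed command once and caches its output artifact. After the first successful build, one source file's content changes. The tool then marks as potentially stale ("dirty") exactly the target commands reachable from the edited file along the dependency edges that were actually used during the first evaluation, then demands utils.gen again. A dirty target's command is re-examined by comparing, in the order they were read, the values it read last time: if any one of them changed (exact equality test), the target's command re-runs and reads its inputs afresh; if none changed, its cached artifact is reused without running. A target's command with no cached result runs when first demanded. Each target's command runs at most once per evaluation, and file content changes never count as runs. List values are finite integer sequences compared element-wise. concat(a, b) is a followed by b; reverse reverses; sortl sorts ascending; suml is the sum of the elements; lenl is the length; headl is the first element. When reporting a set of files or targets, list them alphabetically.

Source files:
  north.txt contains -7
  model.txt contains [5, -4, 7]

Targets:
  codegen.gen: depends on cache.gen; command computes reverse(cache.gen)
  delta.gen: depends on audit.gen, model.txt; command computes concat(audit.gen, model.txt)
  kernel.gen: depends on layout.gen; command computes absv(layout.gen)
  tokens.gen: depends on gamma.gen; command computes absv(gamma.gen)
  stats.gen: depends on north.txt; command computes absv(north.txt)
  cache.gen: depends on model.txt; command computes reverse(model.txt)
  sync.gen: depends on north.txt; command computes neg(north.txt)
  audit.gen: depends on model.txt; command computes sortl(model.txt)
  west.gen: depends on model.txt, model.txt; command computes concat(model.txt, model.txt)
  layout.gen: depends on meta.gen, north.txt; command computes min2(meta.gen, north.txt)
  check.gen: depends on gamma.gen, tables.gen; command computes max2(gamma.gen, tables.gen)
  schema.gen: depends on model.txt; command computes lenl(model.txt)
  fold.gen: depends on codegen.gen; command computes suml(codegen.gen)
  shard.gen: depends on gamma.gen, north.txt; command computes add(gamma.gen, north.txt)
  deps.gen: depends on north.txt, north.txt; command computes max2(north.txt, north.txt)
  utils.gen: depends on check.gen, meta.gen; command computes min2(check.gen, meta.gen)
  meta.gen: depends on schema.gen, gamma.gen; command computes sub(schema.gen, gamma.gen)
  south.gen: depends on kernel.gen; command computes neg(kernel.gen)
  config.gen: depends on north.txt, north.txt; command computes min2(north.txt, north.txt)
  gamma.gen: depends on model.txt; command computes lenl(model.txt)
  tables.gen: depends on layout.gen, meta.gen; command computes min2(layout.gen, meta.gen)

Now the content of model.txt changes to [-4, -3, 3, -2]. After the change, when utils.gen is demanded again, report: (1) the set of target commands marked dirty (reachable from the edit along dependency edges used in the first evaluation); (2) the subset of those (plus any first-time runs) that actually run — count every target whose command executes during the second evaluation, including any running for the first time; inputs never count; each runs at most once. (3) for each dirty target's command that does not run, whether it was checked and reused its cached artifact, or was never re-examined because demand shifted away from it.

Dirty set: check.gen, gamma.gen, layout.gen, meta.gen, schema.gen, tables.gen, utils.gen.
Run set: check.gen, gamma.gen, meta.gen, schema.gen, utils.gen (5 run).
Re-examined without running (cache reused): layout.gen, tables.gen.
The important point: at layout.gen every value read last time is unchanged, so the dirty flag clears without a run.

Initial pass — values computed on the first demand:
  gamma.gen = lenl([5, -4, 7]) = 3
  schema.gen = lenl([5, -4, 7]) = 3
  meta.gen = sub(3, 3) = 0
  layout.gen = min2(0, -7) = -7
  tables.gen = min2(-7, 0) = -7
  check.gen = max2(3, -7) = 3
  utils.gen = min2(3, 0) = 0

Second demand — change propagation:
  gamma.gen: re-runs because model.txt [5, -4, 7]->[-4, -3, 3, -2]; new result 4.
  schema.gen: re-runs because model.txt [5, -4, 7]->[-4, -3, 3, -2]; new result 4.
  meta.gen: re-runs because schema.gen 3->4; gamma.gen 3->4; new result 0 (unchanged).
  layout.gen: re-examined; everything it read last time is the same (meta.gen unchanged, north.txt unchanged) — cache -7 kept, no run.
  tables.gen: re-examined; everything it read last time is the same (layout.gen unchanged, meta.gen unchanged) — cache -7 kept, no run.
  check.gen: re-runs because gamma.gen 3->4; new result 4.
  utils.gen: re-runs because check.gen 3->4; new result 0 (unchanged).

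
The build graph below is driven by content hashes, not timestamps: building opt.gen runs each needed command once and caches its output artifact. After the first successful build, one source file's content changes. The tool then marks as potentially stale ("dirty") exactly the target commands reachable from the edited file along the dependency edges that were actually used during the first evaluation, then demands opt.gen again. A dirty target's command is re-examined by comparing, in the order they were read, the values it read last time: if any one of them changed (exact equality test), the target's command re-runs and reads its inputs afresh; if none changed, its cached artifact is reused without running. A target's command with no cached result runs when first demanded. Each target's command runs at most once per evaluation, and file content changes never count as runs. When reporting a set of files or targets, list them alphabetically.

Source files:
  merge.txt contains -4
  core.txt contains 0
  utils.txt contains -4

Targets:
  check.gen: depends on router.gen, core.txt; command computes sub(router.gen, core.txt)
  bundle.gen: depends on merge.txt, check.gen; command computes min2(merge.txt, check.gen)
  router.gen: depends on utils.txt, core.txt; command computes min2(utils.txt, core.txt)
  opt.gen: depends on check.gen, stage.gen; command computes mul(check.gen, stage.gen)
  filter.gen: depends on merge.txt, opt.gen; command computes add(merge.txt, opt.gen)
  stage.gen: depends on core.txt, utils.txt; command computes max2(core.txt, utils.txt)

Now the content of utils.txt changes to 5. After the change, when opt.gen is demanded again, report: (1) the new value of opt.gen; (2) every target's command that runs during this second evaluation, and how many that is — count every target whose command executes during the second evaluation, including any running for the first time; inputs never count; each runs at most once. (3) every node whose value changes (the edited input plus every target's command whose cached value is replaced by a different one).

Initial pass — values computed on the first demand:
  router.gen = min2(-4, 0) = -4
  check.gen = sub(-4, 0) = -4
  stage.gen = max2(0, -4) = 0
  opt.gen = mul(-4, 0) = 0

Second demand — change propagation:
  router.gen: re-runs because utils.txt -4->5; new result 0.
  check.gen: re-runs because router.gen -4->0; new result 0.
  stage.gen: re-runs because utils.txt -4->5; new result 5.
  opt.gen: re-runs because check.gen -4->0; stage.gen 0->5; new result 0 (unchanged).

opt.gen now evaluates to 0.
Run set: check.gen, opt.gen, router.gen, stage.gen (4 run).
Changed values: check.gen, router.gen, stage.gen, utils.txt.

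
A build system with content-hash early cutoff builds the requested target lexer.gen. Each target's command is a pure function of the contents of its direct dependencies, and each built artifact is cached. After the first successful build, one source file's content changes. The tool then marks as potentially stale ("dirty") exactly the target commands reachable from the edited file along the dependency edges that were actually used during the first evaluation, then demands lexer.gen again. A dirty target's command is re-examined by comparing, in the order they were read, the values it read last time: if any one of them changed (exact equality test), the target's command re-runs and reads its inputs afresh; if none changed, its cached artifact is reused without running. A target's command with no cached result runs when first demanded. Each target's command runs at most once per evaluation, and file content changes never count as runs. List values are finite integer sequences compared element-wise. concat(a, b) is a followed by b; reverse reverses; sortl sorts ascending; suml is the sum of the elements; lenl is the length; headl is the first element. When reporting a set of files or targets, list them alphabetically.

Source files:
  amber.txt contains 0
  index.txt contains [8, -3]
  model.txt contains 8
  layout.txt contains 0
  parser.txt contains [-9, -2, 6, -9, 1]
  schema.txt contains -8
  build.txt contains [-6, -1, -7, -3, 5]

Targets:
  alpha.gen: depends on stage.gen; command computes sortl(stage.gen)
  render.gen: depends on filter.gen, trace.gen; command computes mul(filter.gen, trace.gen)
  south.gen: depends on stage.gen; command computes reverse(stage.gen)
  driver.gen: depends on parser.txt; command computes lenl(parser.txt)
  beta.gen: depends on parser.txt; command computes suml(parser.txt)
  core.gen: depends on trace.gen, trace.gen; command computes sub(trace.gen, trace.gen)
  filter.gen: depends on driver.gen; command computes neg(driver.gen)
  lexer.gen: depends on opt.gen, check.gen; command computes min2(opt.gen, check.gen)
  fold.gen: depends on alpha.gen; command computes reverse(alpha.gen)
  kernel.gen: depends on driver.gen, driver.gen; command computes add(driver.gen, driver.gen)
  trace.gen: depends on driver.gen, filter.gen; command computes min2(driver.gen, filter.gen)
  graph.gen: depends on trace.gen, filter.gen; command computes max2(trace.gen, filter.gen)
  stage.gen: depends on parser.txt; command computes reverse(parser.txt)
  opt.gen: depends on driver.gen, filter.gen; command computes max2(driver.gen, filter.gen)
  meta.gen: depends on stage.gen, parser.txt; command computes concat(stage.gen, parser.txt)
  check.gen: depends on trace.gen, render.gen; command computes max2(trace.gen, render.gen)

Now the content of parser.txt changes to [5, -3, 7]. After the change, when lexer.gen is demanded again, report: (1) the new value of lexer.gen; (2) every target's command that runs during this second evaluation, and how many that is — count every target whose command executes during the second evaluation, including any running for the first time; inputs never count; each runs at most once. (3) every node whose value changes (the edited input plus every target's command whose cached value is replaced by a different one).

First evaluation (everything demanded from the output):
  driver.gen = lenl([-9, -2, 6, -9, 1]) = 5
  filter.gen = neg(5) = -5
  opt.gen = max2(5, -5) = 5
  trace.gen = min2(5, -5) = -5
  render.gen = mul(-5, -5) = 25
  check.gen = max2(-5, 25) = 25
  lexer.gen = min2(5, 25) = 5

Propagation after the edit:
  driver.gen: runs — parser.txt [-9, -2, 6, -9, 1]->[5, -3, 7]; result 3.
  filter.gen: runs — driver.gen 5->3; result -3.
  opt.gen: runs — driver.gen 5->3; filter.gen -5->-3; result 3.
  trace.gen: runs — driver.gen 5->3; filter.gen -5->-3; result -3.
  render.gen: runs — filter.gen -5->-3; trace.gen -5->-3; result 9.
  check.gen: runs — trace.gen -5->-3; render.gen 25->9; result 9.
  lexer.gen: runs — opt.gen 5->3; check.gen 25->9; result 3.

New value of lexer.gen: 3.
Target commands that run: check.gen, driver.gen, filter.gen, lexer.gen, opt.gen, render.gen, trace.gen — 7 in total.
Values that change: check.gen, driver.gen, filter.gen, lexer.gen, opt.gen, parser.txt, render.gen, trace.gen.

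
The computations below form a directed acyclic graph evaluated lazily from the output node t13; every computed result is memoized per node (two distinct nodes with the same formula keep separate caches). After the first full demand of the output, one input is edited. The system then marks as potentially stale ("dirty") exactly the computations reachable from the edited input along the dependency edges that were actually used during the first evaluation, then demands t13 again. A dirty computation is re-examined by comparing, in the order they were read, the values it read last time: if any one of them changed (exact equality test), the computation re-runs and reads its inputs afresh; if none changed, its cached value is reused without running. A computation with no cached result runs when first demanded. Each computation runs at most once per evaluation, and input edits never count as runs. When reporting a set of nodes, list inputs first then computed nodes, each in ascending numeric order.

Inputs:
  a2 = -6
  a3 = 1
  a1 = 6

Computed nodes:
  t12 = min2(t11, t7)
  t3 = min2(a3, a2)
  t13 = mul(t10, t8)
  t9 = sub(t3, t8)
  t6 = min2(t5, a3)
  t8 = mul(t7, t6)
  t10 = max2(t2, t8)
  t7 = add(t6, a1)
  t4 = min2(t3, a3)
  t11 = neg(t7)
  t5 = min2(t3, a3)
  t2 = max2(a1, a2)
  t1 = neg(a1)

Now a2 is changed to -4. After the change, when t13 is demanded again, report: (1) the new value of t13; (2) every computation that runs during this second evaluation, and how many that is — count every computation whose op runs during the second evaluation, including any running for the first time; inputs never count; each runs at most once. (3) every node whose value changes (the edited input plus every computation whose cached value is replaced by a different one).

Demanding t13 again yields -48.
8 computations run: t2, t3, t5, t6, t7, t8, t10, t13.
The nodes whose values change: a2, t3, t5, t6, t7, t8, t13.

First demand of the output computes:
  t2 = max2(6, -6) = 6
  t3 = min2(1, -6) = -6
  t5 = min2(-6, 1) = -6
  t6 = min2(-6, 1) = -6
  t7 = add(-6, 6) = 0
  t8 = mul(0, -6) = 0
  t10 = max2(6, 0) = 6
  t13 = mul(6, 0) = 0

After the edit, cleaning proceeds:
  t2: a read changed (a2 -6->-4) — executes, giving 6 — identical to its old value.
  t3: a read changed (a2 -6->-4) — executes, giving -4.
  t5: a read changed (t3 -6->-4) — executes, giving -4.
  t6: a read changed (t5 -6->-4) — executes, giving -4.
  t7: a read changed (t6 -6->-4) — executes, giving 2.
  t8: a read changed (t7 0->2; t6 -6->-4) — executes, giving -8.
  t10: a read changed (t8 0->-8) — executes, giving 6 — identical to its old value.
  t13: a read changed (t8 0->-8) — executes, giving -48.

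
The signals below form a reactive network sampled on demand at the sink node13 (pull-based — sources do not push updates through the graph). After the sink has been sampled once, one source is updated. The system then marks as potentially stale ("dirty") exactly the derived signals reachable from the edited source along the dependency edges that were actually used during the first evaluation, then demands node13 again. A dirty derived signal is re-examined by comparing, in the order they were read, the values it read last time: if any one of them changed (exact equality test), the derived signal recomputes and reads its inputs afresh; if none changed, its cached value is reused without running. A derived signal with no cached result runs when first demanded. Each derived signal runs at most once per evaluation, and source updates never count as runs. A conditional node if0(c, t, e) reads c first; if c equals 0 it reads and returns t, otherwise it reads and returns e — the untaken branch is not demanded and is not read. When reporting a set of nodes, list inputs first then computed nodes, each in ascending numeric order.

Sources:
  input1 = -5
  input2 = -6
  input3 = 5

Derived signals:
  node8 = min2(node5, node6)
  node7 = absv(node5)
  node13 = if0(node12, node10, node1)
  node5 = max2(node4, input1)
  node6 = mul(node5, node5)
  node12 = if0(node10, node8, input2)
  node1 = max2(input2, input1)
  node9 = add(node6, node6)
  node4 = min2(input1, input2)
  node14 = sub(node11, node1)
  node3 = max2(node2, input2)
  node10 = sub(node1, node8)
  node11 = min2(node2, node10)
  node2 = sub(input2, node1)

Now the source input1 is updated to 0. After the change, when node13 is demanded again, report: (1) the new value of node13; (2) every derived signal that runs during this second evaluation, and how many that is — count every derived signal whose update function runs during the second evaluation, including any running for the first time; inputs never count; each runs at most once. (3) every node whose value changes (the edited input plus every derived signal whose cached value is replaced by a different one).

Initial pass — values computed on the first demand:
  node1 = max2(-6, -5) = -5
  node4 = min2(-5, -6) = -6
  node5 = max2(-6, -5) = -5
  node6 = mul(-5, -5) = 25
  node8 = min2(-5, 25) = -5
  node10 = sub(-5, -5) = 0
  node12 = if0(node10=0 -> then branch node8) = -5
  node13 = if0(node12=-5 -> else branch node1) = -5

Second demand — change propagation:
  node1: re-runs because input1 -5->0; new result 0.
  node4: re-runs because input1 -5->0; new result -6 (unchanged).
  node5: re-runs because input1 -5->0; new result 0.
  node6: re-runs because node5 -5->0; node5 -5->0; new result 0.
  node8: re-runs because node5 -5->0; node6 25->0; new result 0.
  node10: re-runs because node1 -5->0; node8 -5->0; new result 0 (unchanged).
  node12: re-runs because node8 -5->0; new result 0.
  node13: re-runs because node12 -5->0; node1 -5->0; new result 0.

node13 now evaluates to 0.
Run set: node1, node4, node5, node6, node8, node10, node12, node13 (8 run).
Changed values: input1, node1, node5, node6, node8, node12, node13.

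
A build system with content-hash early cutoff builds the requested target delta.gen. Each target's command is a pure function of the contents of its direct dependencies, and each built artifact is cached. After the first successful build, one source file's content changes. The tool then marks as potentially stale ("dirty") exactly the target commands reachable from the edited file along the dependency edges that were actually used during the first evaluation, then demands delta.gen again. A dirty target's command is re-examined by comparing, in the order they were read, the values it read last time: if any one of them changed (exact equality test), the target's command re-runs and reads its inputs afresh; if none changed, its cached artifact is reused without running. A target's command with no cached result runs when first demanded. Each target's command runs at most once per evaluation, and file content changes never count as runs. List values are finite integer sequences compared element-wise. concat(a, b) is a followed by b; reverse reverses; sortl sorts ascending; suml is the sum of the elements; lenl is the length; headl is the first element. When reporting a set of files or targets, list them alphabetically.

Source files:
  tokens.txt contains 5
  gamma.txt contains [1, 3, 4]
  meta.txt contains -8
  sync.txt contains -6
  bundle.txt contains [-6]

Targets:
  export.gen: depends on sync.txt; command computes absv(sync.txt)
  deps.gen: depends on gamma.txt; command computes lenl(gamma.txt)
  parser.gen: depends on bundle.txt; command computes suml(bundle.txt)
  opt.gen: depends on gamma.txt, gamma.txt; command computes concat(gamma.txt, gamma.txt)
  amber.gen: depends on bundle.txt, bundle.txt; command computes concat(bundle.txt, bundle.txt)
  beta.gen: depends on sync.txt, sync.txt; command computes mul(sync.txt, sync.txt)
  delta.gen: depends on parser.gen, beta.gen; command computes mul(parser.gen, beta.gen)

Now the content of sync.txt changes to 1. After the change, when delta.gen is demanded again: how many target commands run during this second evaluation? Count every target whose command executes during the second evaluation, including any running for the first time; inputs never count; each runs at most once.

First evaluation (everything demanded from the output):
  beta.gen = mul(-6, -6) = 36
  parser.gen = suml([-6]) = -6
  delta.gen = mul(-6, 36) = -216

Propagation after the edit:
  beta.gen: runs — sync.txt -6->1; sync.txt -6->1; result 1.
  delta.gen: runs — beta.gen 36->1; result -6.

Target commands that run: beta.gen, delta.gen — 2 in total.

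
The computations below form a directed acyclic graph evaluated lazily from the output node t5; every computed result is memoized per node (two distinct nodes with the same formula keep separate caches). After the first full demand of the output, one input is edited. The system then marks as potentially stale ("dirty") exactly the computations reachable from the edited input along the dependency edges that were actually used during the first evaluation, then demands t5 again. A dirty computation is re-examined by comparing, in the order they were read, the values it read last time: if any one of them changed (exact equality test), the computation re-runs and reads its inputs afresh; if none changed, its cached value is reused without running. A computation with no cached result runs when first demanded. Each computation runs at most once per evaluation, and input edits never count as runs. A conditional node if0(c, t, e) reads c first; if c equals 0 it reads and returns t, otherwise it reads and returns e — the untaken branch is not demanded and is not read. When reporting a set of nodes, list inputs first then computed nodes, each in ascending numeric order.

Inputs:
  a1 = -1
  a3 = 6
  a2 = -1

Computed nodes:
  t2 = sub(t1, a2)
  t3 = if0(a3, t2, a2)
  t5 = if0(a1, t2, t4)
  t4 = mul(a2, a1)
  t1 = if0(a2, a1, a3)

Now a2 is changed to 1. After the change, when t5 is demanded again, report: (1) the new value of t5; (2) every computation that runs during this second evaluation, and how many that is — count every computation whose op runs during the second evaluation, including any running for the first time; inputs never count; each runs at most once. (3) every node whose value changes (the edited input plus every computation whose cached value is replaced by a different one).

Demanding t5 again yields -1.
2 computations run: t4, t5.
The nodes whose values change: a2, t4, t5.

First demand of the output computes:
  t4 = mul(-1, -1) = 1
  t5 = if0(a1=-1 -> else branch t4) = 1

After the edit, cleaning proceeds:
  t4: a read changed (a2 -1->1) — executes, giving -1.
  t5: a read changed (t4 1->-1) — executes, giving -1.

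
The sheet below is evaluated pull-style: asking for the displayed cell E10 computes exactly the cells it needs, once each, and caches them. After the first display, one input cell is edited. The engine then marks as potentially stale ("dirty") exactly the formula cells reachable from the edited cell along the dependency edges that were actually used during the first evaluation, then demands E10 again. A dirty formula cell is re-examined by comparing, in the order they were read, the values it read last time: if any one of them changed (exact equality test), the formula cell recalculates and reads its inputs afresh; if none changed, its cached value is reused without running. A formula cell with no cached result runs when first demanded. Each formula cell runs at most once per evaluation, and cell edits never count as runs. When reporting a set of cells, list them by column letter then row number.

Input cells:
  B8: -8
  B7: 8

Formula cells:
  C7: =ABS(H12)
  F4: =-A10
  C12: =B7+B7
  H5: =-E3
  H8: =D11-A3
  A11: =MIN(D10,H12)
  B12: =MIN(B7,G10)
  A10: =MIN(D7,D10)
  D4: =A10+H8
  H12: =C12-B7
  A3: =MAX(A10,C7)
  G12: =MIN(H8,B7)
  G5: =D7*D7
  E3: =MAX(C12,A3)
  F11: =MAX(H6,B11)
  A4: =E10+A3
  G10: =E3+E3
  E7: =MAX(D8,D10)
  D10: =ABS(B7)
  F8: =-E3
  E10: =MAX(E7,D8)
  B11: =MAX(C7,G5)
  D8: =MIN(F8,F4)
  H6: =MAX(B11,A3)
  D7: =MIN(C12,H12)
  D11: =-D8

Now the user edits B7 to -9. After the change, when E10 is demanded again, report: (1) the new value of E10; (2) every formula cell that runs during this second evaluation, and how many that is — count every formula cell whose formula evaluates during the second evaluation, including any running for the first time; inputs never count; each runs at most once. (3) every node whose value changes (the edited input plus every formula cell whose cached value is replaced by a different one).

Demanding E10 again yields 9.
13 formula cells run: A3, A10, C7, C12, D7, D8, D10, E3, E7, E10, F4, F8, H12.
The nodes whose values change: A3, A10, B7, C7, C12, D7, D8, D10, E3, E7, E10, F4, F8, H12.

First demand of the output computes:
  C12 = 8 + 8 = 16
  D10 = ABS(8) = 8
  H12 = 16 - 8 = 8
  C7 = ABS(8) = 8
  D7 = MIN(16, 8) = 8
  A10 = MIN(8, 8) = 8
  A3 = MAX(8, 8) = 8
  E3 = MAX(16, 8) = 16
  F4 = -(8) = -8
  F8 = -(16) = -16
  D8 = MIN(-16, -8) = -16
  E7 = MAX(-16, 8) = 8
  E10 = MAX(8, -16) = 8

After the edit, cleaning proceeds:
  C12: a read changed (B7 8->-9; B7 8->-9) — executes, giving -18.
  D10: a read changed (B7 8->-9) — executes, giving 9.
  H12: a read changed (C12 16->-18; B7 8->-9) — executes, giving -9.
  C7: a read changed (H12 8->-9) — executes, giving 9.
  D7: a read changed (C12 16->-18; H12 8->-9) — executes, giving -18.
  A10: a read changed (D7 8->-18; D10 8->9) — executes, giving -18.
  A3: a read changed (A10 8->-18; C7 8->9) — executes, giving 9.
  E3: a read changed (C12 16->-18; A3 8->9) — executes, giving 9.
  F4: a read changed (A10 8->-18) — executes, giving 18.
  F8: a read changed (E3 16->9) — executes, giving -9.
  D8: a read changed (F8 -16->-9; F4 -8->18) — executes, giving -9.
  E7: a read changed (D8 -16->-9; D10 8->9) — executes, giving 9.
  E10: a read changed (E7 8->9; D8 -16->-9) — executes, giving 9.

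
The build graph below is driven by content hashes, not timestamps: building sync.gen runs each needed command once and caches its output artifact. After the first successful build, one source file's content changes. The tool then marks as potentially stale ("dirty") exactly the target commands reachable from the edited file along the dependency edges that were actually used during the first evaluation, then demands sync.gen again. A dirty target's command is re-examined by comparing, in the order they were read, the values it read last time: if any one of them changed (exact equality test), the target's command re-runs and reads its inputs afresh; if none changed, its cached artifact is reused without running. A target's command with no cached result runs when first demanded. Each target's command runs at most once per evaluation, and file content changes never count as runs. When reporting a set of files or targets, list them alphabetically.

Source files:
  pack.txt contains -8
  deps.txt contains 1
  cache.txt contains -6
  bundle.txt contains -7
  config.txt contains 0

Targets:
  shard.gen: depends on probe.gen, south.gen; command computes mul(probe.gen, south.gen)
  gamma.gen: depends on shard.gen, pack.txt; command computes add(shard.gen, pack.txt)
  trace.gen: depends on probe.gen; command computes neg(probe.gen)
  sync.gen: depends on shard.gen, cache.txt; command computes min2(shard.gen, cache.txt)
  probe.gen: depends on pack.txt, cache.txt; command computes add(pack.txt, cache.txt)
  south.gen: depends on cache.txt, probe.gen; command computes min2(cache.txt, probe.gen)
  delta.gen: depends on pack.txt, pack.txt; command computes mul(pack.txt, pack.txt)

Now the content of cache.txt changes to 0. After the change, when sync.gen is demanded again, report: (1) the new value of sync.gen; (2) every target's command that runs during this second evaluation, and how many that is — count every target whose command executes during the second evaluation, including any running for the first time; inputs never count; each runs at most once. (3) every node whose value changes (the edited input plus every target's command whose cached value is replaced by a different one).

Initial pass — values computed on the first demand:
  probe.gen = add(-8, -6) = -14
  south.gen = min2(-6, -14) = -14
  shard.gen = mul(-14, -14) = 196
  sync.gen = min2(196, -6) = -6

Second demand — change propagation:
  probe.gen: re-runs because cache.txt -6->0; new result -8.
  south.gen: re-runs because cache.txt -6->0; probe.gen -14->-8; new result -8.
  shard.gen: re-runs because probe.gen -14->-8; south.gen -14->-8; new result 64.
  sync.gen: re-runs because shard.gen 196->64; cache.txt -6->0; new result 0.

sync.gen now evaluates to 0.
Run set: probe.gen, shard.gen, south.gen, sync.gen (4 run).
Changed values: cache.txt, probe.gen, shard.gen, south.gen, sync.gen.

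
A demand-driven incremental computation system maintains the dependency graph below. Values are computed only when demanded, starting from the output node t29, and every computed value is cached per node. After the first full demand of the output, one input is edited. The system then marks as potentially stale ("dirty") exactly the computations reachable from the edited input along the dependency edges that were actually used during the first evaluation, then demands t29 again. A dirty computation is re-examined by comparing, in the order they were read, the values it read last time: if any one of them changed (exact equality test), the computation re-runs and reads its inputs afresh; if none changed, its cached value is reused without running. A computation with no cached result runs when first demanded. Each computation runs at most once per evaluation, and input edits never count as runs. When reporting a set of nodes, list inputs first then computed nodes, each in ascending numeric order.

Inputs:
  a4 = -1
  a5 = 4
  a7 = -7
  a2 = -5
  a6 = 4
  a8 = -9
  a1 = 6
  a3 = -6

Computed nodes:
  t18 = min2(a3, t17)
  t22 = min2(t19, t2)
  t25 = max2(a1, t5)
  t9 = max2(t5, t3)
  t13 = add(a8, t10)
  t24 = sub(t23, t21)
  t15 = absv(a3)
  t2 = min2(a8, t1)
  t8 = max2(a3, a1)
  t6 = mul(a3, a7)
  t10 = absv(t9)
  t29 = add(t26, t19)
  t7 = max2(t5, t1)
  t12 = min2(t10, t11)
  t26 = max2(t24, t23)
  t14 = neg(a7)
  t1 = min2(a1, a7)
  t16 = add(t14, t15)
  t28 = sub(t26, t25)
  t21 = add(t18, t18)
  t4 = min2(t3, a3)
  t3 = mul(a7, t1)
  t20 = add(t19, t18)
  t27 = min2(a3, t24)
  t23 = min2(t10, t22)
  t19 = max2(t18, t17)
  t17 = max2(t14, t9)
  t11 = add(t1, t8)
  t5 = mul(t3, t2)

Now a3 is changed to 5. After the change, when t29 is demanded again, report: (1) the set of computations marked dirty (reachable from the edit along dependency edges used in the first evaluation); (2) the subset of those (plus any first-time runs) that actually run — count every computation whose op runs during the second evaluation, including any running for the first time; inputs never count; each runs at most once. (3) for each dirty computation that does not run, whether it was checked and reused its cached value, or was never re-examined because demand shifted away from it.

First evaluation (everything demanded from the output):
  t1 = min2(6, -7) = -7
  t2 = min2(-9, -7) = -9
  t3 = mul(-7, -7) = 49
  t5 = mul(49, -9) = -441
  t9 = max2(-441, 49) = 49
  t10 = absv(49) = 49
  t14 = neg(-7) = 7
  t17 = max2(7, 49) = 49
  t18 = min2(-6, 49) = -6
  t19 = max2(-6, 49) = 49
  t21 = add(-6, -6) = -12
  t22 = min2(49, -9) = -9
  t23 = min2(49, -9) = -9
  t24 = sub(-9, -12) = 3
  t26 = max2(3, -9) = 3
  t29 = add(3, 49) = 52

Propagation after the edit:
  t18: runs — a3 -6->5; result 5.
  t19: runs — t18 -6->5; result 49 (same value as before).
  t21: runs — t18 -6->5; t18 -6->5; result 10.
  t22: checked — values it read are unchanged (t19 unchanged, t2 unchanged); reused cached -9 without running.
  t23: checked — values it read are unchanged (t10 unchanged, t22 unchanged); reused cached -9 without running.
  t24: runs — t21 -12->10; result -19.
  t26: runs — t24 3->-19; result -9.
  t29: runs — t26 3->-9; result 40.

Key observation: the cutoff stops propagation at t22 — its inputs' values are unchanged, so it reuses its cache.

Marked dirty: t18, t19, t21, t22, t23, t24, t26, t29.
Computations that run: t18, t19, t21, t24, t26, t29 — 6 in total.
Checked but reused from cache: t22, t23.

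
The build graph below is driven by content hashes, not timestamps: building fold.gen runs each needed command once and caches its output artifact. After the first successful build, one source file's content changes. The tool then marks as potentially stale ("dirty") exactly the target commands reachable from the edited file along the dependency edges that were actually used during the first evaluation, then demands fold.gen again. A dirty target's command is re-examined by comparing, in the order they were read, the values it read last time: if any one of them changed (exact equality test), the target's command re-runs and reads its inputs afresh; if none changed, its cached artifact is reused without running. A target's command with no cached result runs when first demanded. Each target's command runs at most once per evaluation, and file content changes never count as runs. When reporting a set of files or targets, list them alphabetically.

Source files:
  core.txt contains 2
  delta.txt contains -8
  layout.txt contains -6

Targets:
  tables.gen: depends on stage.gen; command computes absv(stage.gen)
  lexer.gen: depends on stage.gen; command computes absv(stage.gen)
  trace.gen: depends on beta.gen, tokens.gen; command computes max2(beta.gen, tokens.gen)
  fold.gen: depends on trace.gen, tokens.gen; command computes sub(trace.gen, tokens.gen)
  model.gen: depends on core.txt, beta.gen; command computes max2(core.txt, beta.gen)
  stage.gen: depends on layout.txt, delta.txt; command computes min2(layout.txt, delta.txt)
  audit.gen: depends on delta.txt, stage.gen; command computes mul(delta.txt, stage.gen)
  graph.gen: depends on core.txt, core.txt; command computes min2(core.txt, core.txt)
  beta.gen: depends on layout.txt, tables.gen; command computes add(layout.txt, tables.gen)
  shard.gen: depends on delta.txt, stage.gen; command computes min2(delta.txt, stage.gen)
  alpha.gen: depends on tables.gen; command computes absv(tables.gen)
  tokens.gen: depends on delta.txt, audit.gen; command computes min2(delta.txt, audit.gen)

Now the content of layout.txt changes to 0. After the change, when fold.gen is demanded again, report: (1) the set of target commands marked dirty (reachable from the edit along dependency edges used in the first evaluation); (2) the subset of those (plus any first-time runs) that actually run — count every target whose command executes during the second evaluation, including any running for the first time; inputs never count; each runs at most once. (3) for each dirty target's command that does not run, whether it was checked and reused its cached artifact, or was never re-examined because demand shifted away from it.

Initial pass — values computed on the first demand:
  stage.gen = min2(-6, -8) = -8
  audit.gen = mul(-8, -8) = 64
  tables.gen = absv(-8) = 8
  beta.gen = add(-6, 8) = 2
  tokens.gen = min2(-8, 64) = -8
  trace.gen = max2(2, -8) = 2
  fold.gen = sub(2, -8) = 10

Second demand — change propagation:
  stage.gen: re-runs because layout.txt -6->0; new result -8 (unchanged).
  audit.gen: re-examined; everything it read last time is the same (delta.txt unchanged, stage.gen unchanged) — cache 64 kept, no run.
  tables.gen: re-examined; everything it read last time is the same (stage.gen unchanged) — cache 8 kept, no run.
  beta.gen: re-runs because layout.txt -6->0; new result 8.
  tokens.gen: re-examined; everything it read last time is the same (delta.txt unchanged, audit.gen unchanged) — cache -8 kept, no run.
  trace.gen: re-runs because beta.gen 2->8; new result 8.
  fold.gen: re-runs because trace.gen 2->8; new result 16.

The important point: at audit.gen every value read last time is unchanged, so the dirty flag clears without a run.

Dirty set: audit.gen, beta.gen, fold.gen, stage.gen, tables.gen, tokens.gen, trace.gen.
Run set: beta.gen, fold.gen, stage.gen, trace.gen (4 run).
Re-examined without running (cache reused): audit.gen, tables.gen, tokens.gen.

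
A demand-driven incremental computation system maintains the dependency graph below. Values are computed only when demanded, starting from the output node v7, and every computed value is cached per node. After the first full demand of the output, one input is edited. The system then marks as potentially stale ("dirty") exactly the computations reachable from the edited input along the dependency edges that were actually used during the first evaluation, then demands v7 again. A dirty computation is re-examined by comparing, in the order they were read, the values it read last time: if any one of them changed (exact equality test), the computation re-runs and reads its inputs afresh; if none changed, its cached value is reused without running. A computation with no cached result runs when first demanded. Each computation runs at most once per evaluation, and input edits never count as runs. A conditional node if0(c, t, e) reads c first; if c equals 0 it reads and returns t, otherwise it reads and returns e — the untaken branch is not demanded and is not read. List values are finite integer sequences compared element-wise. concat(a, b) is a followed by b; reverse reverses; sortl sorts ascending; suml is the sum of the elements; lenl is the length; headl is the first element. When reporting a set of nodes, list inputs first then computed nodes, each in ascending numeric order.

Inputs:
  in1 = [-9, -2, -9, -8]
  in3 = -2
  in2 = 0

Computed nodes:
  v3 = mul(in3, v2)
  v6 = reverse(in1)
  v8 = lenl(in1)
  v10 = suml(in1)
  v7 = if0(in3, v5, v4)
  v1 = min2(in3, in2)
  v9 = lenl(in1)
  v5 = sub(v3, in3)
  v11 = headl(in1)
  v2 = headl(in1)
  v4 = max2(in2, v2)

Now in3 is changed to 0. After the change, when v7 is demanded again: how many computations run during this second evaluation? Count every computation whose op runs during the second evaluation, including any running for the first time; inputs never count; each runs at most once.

Computations that run: v3, v5, v7 — 3 in total.
Key observation: a condition flipped, so demand reaches new nodes — v3, v5 run for the first time.

First evaluation (everything demanded from the output):
  v2 = headl([-9, -2, -9, -8]) = -9
  v4 = max2(0, -9) = 0
  v7 = if0(in3=-2 -> else branch v4) = 0

Propagation after the edit:
  v3: demanded for the first time — runs, produces 0.
  v5: demanded for the first time — runs, produces 0.
  v7: runs — in3 -2->0; result 0 (same value as before).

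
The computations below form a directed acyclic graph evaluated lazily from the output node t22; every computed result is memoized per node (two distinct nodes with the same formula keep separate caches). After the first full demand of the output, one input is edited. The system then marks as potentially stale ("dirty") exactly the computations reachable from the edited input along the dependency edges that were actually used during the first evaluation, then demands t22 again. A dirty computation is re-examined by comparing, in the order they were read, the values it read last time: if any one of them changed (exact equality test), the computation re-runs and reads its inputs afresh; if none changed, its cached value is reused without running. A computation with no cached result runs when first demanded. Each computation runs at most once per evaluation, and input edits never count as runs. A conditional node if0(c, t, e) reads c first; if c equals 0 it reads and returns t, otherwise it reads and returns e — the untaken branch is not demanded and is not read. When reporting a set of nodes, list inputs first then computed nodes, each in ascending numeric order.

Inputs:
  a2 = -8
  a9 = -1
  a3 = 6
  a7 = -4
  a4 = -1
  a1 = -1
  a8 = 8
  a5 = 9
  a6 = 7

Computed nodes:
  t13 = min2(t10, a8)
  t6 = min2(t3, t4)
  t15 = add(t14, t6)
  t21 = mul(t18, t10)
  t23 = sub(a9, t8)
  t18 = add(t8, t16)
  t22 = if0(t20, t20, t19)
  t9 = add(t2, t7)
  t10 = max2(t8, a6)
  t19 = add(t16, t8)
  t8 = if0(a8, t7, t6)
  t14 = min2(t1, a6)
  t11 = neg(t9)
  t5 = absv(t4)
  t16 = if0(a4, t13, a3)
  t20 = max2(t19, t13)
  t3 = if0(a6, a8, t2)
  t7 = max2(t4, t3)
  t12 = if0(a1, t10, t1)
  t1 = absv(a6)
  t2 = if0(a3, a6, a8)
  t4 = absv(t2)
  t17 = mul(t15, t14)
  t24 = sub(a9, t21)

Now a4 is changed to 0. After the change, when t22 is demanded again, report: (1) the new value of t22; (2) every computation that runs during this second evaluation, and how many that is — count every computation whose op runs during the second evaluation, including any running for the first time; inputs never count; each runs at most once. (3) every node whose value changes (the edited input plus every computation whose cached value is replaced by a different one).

First demand of the output computes:
  t2 = if0(a3=6 -> else branch a8) = 8
  t3 = if0(a6=7 -> else branch t2) = 8
  t4 = absv(8) = 8
  t6 = min2(8, 8) = 8
  t8 = if0(a8=8 -> else branch t6) = 8
  t10 = max2(8, 7) = 8
  t13 = min2(8, 8) = 8
  t16 = if0(a4=-1 -> else branch a3) = 6
  t19 = add(6, 8) = 14
  t20 = max2(14, 8) = 14
  t22 = if0(t20=14 -> else branch t19) = 14

After the edit, cleaning proceeds:
  t16: a read changed (a4 -1->0) — executes, giving 8.
  t19: a read changed (t16 6->8) — executes, giving 16.
  t20: a read changed (t19 14->16) — executes, giving 16.
  t22: a read changed (t20 14->16; t19 14->16) — executes, giving 16.

Demanding t22 again yields 16.
4 computations run: t16, t19, t20, t22.
The nodes whose values change: a4, t16, t19, t20, t22.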